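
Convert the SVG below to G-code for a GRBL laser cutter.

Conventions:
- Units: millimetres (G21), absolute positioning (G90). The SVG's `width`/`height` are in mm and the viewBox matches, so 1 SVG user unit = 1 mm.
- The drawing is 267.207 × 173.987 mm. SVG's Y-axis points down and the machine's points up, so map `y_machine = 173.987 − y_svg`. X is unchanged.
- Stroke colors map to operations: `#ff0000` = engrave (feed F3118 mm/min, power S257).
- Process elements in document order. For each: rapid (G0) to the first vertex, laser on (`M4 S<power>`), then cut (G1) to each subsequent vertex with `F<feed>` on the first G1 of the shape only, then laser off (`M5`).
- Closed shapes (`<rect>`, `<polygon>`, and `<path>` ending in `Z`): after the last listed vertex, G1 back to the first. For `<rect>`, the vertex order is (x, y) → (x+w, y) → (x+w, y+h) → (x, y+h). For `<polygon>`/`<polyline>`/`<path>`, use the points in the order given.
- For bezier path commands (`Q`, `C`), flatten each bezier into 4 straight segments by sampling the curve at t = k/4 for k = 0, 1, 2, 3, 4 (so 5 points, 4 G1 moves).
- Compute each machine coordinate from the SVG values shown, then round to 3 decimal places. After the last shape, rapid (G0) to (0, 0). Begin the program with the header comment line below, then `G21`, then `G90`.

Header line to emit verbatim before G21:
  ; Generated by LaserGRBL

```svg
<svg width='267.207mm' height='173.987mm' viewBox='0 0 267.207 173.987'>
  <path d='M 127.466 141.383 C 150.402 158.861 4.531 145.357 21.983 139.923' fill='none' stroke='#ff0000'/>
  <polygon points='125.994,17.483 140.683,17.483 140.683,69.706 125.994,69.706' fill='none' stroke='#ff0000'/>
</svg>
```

; Generated by LaserGRBL
G21
G90
G0 X127.466 Y32.604
M4 S257
G1 X118.206 Y24.694 F3118
G1 X76.781 Y24.742
G1 X34.328 Y29.086
G1 X21.983 Y34.064
M5
G0 X125.994 Y156.504
M4 S257
G1 X140.683 Y156.504 F3118
G1 X140.683 Y104.281
G1 X125.994 Y104.281
G1 X125.994 Y156.504
M5
G0 X0.000 Y0.000

1 u = 1 mm; y_m = 173.987 − y.

[1] `<path>` cubic bezier, #ff0000→engrave S257 F3118: (127.466,32.604) → (118.206,24.694) → (76.781,24.742) → (34.328,29.086) → (21.983,34.064)

[2] `<polygon>` rectangle, #ff0000→engrave S257 F3118: (125.994,156.504) → (140.683,156.504) → (140.683,104.281) → (125.994,104.281) → (125.994,156.504) (closed)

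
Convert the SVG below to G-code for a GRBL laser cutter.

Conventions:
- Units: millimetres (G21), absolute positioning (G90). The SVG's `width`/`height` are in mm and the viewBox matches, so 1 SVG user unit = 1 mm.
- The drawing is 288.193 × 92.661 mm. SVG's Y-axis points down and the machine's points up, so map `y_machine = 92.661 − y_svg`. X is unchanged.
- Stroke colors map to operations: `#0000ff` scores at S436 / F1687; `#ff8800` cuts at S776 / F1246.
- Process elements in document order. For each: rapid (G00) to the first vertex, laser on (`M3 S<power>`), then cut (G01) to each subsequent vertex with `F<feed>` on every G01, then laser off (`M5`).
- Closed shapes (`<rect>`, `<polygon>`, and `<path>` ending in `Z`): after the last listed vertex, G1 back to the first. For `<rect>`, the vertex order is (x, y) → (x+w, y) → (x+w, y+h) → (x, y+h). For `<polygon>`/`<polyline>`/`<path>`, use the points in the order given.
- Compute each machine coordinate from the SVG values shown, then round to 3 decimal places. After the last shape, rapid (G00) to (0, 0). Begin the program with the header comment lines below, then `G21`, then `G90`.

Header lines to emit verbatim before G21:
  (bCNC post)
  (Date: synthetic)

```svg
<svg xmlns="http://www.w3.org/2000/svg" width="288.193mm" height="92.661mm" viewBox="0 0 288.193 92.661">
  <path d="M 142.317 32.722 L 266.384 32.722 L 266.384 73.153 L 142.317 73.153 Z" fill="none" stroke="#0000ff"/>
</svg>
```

(bCNC post)
(Date: synthetic)
G21
G90
G00 X142.317 Y59.939
M3 S436
G01 X266.384 Y59.939 F1687
G01 X266.384 Y19.508 F1687
G01 X142.317 Y19.508 F1687
G01 X142.317 Y59.939 F1687
M5
G00 X0.000 Y0.000

1 u = 1 mm; y_m = 92.661 − y.

[1] `<path>` rectangle, #0000ff→score S436 F1687: (142.317,59.939) → (266.384,59.939) → (266.384,19.508) → (142.317,19.508) → (142.317,59.939) (closed)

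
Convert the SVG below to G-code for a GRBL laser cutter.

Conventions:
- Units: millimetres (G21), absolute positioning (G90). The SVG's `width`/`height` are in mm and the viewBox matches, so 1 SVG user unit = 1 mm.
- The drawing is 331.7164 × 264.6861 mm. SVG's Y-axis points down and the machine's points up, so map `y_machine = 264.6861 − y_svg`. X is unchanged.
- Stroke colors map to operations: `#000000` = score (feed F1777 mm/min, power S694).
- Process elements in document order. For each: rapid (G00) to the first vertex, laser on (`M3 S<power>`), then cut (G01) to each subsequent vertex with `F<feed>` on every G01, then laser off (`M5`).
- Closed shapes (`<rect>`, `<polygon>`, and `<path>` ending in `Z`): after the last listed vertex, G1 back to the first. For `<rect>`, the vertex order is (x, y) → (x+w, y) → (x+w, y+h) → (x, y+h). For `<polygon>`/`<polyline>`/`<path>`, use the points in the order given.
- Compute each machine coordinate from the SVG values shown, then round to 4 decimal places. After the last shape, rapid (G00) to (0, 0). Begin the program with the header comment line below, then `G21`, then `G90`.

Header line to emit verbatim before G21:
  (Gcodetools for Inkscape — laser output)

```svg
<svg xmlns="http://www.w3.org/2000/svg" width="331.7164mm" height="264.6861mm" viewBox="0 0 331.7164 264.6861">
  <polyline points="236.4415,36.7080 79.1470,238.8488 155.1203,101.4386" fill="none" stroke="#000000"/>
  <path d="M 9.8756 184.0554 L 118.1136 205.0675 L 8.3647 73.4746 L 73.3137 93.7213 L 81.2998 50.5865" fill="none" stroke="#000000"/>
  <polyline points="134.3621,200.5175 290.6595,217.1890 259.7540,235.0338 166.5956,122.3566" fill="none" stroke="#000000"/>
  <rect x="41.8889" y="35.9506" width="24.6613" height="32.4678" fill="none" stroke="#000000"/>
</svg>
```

(Gcodetools for Inkscape — laser output)
G21
G90
G00 X236.4415 Y227.9781
M3 S694
G01 X79.1470 Y25.8373 F1777
G01 X155.1203 Y163.2475 F1777
M5
G00 X9.8756 Y80.6307
M3 S694
G01 X118.1136 Y59.6186 F1777
G01 X8.3647 Y191.2115 F1777
G01 X73.3137 Y170.9648 F1777
G01 X81.2998 Y214.0996 F1777
M5
G00 X134.3621 Y64.1686
M3 S694
G01 X290.6595 Y47.4971 F1777
G01 X259.7540 Y29.6523 F1777
G01 X166.5956 Y142.3295 F1777
M5
G00 X41.8889 Y228.7355
M3 S694
G01 X66.5502 Y228.7355 F1777
G01 X66.5502 Y196.2677 F1777
G01 X41.8889 Y196.2677 F1777
G01 X41.8889 Y228.7355 F1777
M5
G00 X0.0000 Y0.0000

Since the viewBox matches the mm dimensions, user units are millimetres directly. The only transform is the Y-flip y_m = 264.6861 − y_svg.

Shape 1 is a open polyline drawn with `<polyline>`. Its stroke #000000 means score at S694, F1777. After flipping Y the toolpath is (236.4415,227.9781) → (79.1470,25.8373) → (155.1203,163.2475).

Shape 2 is a open polyline drawn with `<path>`. Its stroke #000000 means score at S694, F1777. After flipping Y the toolpath is (9.8756,80.6307) → (118.1136,59.6186) → (8.3647,191.2115) → (73.3137,170.9648) → (81.2998,214.0996).

Shape 3 is a open polyline drawn with `<polyline>`. Its stroke #000000 means score at S694, F1777. After flipping Y the toolpath is (134.3621,64.1686) → (290.6595,47.4971) → (259.7540,29.6523) → (166.5956,142.3295).

Shape 4 is a rectangle drawn with `<rect>`. Its stroke #000000 means score at S694, F1777. After flipping Y the toolpath is (41.8889,228.7355) → (66.5502,228.7355) → (66.5502,196.2677) → (41.8889,196.2677) → (41.8889,228.7355), returning to the start.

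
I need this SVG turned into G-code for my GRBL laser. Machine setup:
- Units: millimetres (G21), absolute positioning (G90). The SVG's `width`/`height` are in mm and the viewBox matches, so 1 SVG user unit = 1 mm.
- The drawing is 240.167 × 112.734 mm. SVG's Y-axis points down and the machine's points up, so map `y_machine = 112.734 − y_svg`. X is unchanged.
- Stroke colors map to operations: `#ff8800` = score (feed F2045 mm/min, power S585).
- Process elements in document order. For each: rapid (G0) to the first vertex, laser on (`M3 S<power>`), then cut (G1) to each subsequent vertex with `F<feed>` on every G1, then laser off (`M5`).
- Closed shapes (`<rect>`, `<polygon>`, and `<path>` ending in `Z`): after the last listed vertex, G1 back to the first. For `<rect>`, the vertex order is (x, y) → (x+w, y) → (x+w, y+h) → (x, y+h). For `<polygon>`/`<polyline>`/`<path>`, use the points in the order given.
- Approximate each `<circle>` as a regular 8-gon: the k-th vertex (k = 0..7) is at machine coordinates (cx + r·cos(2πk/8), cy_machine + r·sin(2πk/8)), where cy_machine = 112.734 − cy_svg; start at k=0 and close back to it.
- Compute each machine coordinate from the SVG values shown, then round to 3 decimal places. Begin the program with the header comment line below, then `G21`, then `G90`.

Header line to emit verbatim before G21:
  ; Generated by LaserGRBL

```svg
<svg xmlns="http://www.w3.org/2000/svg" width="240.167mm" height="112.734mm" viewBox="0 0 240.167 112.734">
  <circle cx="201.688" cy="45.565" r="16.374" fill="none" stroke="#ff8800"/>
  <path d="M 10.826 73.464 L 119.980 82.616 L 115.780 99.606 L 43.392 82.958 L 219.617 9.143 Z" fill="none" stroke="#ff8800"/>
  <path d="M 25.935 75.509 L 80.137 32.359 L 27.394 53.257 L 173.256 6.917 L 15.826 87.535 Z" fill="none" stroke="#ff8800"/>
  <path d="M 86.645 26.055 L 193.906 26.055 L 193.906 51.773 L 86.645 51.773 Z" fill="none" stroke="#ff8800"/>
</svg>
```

viewBox `0 0 240.167 112.734` with mm width/height → 1 unit = 1 mm. Flip: y_m = 112.734 − y_svg.

**Shape 1** — `<circle>` circle, stroke `#ff8800` → score (S585, F2045). Machine vertices: (218.062,67.169) → (213.266,78.747) → (201.688,83.543) → (190.110,78.747) → (185.314,67.169) → (190.110,55.591) → (201.688,50.795) → (213.266,55.591) → (218.062,67.169). Closed: final G1 returns to the first vertex.

**Shape 2** — `<path>` closed polygon, stroke `#ff8800` → score (S585, F2045). Machine vertices: (10.826,39.270) → (119.980,30.118) → (115.780,13.128) → (43.392,29.776) → (219.617,103.591) → (10.826,39.270). Closed: final G1 returns to the first vertex.

**Shape 3** — `<path>` closed polygon, stroke `#ff8800` → score (S585, F2045). Machine vertices: (25.935,37.225) → (80.137,80.375) → (27.394,59.477) → (173.256,105.817) → (15.826,25.199) → (25.935,37.225). Closed: final G1 returns to the first vertex.

**Shape 4** — `<path>` rectangle, stroke `#ff8800` → score (S585, F2045). Machine vertices: (86.645,86.679) → (193.906,86.679) → (193.906,60.961) → (86.645,60.961) → (86.645,86.679). Closed: final G1 returns to the first vertex.

; Generated by LaserGRBL
G21
G90
G0 X218.062 Y67.169
M3 S585
G1 X213.266 Y78.747 F2045
G1 X201.688 Y83.543 F2045
G1 X190.110 Y78.747 F2045
G1 X185.314 Y67.169 F2045
G1 X190.110 Y55.591 F2045
G1 X201.688 Y50.795 F2045
G1 X213.266 Y55.591 F2045
G1 X218.062 Y67.169 F2045
M5
G0 X10.826 Y39.270
M3 S585
G1 X119.980 Y30.118 F2045
G1 X115.780 Y13.128 F2045
G1 X43.392 Y29.776 F2045
G1 X219.617 Y103.591 F2045
G1 X10.826 Y39.270 F2045
M5
G0 X25.935 Y37.225
M3 S585
G1 X80.137 Y80.375 F2045
G1 X27.394 Y59.477 F2045
G1 X173.256 Y105.817 F2045
G1 X15.826 Y25.199 F2045
G1 X25.935 Y37.225 F2045
M5
G0 X86.645 Y86.679
M3 S585
G1 X193.906 Y86.679 F2045
G1 X193.906 Y60.961 F2045
G1 X86.645 Y60.961 F2045
G1 X86.645 Y86.679 F2045
M5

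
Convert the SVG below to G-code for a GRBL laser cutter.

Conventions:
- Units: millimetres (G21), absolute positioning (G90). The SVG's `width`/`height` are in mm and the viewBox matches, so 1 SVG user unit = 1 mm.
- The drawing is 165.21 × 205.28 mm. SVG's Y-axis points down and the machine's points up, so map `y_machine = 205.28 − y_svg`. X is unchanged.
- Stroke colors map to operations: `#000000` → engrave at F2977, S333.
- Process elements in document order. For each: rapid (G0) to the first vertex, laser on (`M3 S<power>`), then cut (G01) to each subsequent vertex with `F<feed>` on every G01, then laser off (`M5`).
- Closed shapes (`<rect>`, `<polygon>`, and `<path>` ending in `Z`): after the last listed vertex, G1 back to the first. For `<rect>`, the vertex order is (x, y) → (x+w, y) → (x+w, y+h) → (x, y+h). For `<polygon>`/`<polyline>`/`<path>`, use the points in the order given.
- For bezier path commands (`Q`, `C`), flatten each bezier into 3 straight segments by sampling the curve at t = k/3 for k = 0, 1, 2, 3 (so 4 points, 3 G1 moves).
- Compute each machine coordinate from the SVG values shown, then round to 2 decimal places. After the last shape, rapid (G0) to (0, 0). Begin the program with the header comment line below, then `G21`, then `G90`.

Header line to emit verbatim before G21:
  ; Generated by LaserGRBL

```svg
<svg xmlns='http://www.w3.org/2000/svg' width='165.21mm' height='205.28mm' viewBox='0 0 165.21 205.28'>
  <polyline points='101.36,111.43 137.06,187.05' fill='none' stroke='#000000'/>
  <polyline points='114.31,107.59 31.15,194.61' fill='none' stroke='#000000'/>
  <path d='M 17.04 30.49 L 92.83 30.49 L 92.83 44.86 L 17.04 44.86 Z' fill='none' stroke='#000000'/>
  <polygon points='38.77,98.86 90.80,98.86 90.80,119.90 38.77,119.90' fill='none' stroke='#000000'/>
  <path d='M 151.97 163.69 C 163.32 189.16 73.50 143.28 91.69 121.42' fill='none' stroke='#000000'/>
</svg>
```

1 u = 1 mm; y_m = 205.28 − y.

[1] `<polyline>` line segment, #000000→engrave S333 F2977: (101.36,93.85) → (137.06,18.23)

[2] `<polyline>` line segment, #000000→engrave S333 F2977: (114.31,97.69) → (31.15,10.67)

[3] `<path>` rectangle, #000000→engrave S333 F2977: (17.04,174.79) → (92.83,174.79) → (92.83,160.42) → (17.04,160.42) → (17.04,174.79) (closed)

[4] `<polygon>` rectangle, #000000→engrave S333 F2977: (38.77,106.42) → (90.80,106.42) → (90.80,85.38) → (38.77,85.38) → (38.77,106.42) (closed)

[5] `<path>` cubic bezier, #000000→engrave S333 F2977: (151.97,41.59) → (137.34,36.37) → (101.76,57.53) → (91.69,83.86)

; Generated by LaserGRBL
G21
G90
G0 X101.36 Y93.85
M3 S333
G01 X137.06 Y18.23 F2977
M5
G0 X114.31 Y97.69
M3 S333
G01 X31.15 Y10.67 F2977
M5
G0 X17.04 Y174.79
M3 S333
G01 X92.83 Y174.79 F2977
G01 X92.83 Y160.42 F2977
G01 X17.04 Y160.42 F2977
G01 X17.04 Y174.79 F2977
M5
G0 X38.77 Y106.42
M3 S333
G01 X90.80 Y106.42 F2977
G01 X90.80 Y85.38 F2977
G01 X38.77 Y85.38 F2977
G01 X38.77 Y106.42 F2977
M5
G0 X151.97 Y41.59
M3 S333
G01 X137.34 Y36.37 F2977
G01 X101.76 Y57.53 F2977
G01 X91.69 Y83.86 F2977
M5
G0 X0.00 Y0.00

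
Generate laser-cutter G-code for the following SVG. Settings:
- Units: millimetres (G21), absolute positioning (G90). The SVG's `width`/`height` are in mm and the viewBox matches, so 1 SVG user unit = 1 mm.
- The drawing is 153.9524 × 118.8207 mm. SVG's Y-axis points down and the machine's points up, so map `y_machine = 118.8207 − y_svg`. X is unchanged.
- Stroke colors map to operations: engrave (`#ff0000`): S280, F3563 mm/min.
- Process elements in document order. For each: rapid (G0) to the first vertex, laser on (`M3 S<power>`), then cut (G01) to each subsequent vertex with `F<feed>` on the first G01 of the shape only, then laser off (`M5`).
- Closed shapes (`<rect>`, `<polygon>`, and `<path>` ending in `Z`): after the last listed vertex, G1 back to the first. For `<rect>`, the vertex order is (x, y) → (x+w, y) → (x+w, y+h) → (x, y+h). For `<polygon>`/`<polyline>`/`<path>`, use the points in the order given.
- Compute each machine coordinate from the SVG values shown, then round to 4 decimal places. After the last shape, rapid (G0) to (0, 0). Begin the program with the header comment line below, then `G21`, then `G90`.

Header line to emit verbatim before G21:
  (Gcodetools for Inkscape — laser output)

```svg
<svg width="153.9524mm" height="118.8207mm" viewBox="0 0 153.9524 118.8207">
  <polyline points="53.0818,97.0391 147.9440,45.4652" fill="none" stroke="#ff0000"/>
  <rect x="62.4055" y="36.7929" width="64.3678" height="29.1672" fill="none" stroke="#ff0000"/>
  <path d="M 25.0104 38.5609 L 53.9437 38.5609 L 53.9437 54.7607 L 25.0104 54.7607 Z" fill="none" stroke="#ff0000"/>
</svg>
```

viewBox `0 0 153.9524 118.8207` with mm width/height → 1 unit = 1 mm. Flip: y_m = 118.8207 − y_svg.

**Shape 1** — `<polyline>` line segment, stroke `#ff0000` → engrave (S280, F3563). Machine vertices: (53.0818,21.7816) → (147.9440,73.3555). Open path.

**Shape 2** — `<rect>` rectangle, stroke `#ff0000` → engrave (S280, F3563). Machine vertices: (62.4055,82.0278) → (126.7733,82.0278) → (126.7733,52.8606) → (62.4055,52.8606) → (62.4055,82.0278). Closed: final G1 returns to the first vertex.

**Shape 3** — `<path>` rectangle, stroke `#ff0000` → engrave (S280, F3563). Machine vertices: (25.0104,80.2598) → (53.9437,80.2598) → (53.9437,64.0600) → (25.0104,64.0600) → (25.0104,80.2598). Closed: final G1 returns to the first vertex.

(Gcodetools for Inkscape — laser output)
G21
G90
G0 X53.0818 Y21.7816
M3 S280
G01 X147.9440 Y73.3555 F3563
M5
G0 X62.4055 Y82.0278
M3 S280
G01 X126.7733 Y82.0278 F3563
G01 X126.7733 Y52.8606
G01 X62.4055 Y52.8606
G01 X62.4055 Y82.0278
M5
G0 X25.0104 Y80.2598
M3 S280
G01 X53.9437 Y80.2598 F3563
G01 X53.9437 Y64.0600
G01 X25.0104 Y64.0600
G01 X25.0104 Y80.2598
M5
G0 X0.0000 Y0.0000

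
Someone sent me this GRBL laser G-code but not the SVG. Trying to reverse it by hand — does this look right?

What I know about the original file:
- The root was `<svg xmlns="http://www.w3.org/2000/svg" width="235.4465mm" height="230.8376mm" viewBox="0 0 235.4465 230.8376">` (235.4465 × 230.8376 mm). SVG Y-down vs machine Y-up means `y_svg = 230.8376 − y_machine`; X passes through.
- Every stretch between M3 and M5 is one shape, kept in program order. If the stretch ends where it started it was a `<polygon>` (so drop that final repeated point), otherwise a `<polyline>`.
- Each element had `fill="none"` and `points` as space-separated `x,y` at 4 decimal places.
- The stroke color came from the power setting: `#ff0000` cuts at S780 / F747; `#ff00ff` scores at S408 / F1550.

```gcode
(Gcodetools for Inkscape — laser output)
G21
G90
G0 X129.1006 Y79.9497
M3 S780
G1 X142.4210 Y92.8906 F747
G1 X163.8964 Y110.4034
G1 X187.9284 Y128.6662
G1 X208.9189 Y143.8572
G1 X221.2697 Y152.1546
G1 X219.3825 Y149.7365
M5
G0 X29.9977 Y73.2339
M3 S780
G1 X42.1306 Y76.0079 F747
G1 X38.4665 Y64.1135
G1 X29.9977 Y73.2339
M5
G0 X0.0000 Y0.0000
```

Machine Y-up, SVG Y-down with viewBox height 230.8376, so y_svg = 230.8376 − y_machine; X carries over. Every run uses S780, so all elements get stroke `#ff0000` (cut).

Run 1: The run is open, so emit a `<polyline>` with points (Y-flipped): 129.1006,150.8879 142.4210,137.9470 163.8964,120.4342 187.9284,102.1714 208.9189,86.9804 221.2697,78.6830 219.3825,81.1011.

Run 2: The run returns to its start, so emit a `<polygon>` with points (Y-flipped): 29.9977,157.6037 42.1306,154.8297 38.4665,166.7241.

<svg xmlns="http://www.w3.org/2000/svg" width="235.4465mm" height="230.8376mm" viewBox="0 0 235.4465 230.8376">
  <polyline points="129.1006,150.8879 142.4210,137.9470 163.8964,120.4342 187.9284,102.1714 208.9189,86.9804 221.2697,78.6830 219.3825,81.1011" fill="none" stroke="#ff0000"/>
  <polygon points="29.9977,157.6037 42.1306,154.8297 38.4665,166.7241" fill="none" stroke="#ff0000"/>
</svg>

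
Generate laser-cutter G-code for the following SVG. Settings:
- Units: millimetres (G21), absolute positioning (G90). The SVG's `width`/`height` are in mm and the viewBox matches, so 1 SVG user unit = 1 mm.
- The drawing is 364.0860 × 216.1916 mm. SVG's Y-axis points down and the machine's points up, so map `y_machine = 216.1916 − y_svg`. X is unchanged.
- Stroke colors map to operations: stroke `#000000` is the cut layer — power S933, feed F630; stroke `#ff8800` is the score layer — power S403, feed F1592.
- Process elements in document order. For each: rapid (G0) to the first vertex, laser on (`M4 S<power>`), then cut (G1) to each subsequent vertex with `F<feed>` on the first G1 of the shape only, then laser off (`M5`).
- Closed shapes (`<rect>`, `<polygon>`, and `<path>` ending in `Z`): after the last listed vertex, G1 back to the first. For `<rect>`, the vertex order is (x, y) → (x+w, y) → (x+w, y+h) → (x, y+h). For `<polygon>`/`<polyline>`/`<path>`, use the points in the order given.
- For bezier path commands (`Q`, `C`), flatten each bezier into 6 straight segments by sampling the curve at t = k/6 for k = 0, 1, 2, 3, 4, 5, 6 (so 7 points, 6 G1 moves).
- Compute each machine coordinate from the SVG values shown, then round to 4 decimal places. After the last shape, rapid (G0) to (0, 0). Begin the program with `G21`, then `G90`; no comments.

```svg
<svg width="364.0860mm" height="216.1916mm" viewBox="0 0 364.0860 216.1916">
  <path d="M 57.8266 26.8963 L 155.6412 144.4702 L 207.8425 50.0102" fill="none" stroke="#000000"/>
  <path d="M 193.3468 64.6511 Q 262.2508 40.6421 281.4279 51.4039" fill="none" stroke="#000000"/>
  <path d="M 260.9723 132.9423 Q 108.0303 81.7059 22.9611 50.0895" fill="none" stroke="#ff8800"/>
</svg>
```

1 u = 1 mm; y_m = 216.1916 − y.

[1] `<path>` open polyline, #000000→cut S933 F630: (57.8266,189.2953) → (155.6412,71.7214) → (207.8425,166.1814)

[2] `<path>` quadratic bezier, #000000→cut S933 F630: (193.3468,151.5405) → (214.9335,158.5776) → (233.7576,163.6831) → (249.8191,166.8568) → (263.1180,168.0988) → (273.6542,167.4091) → (281.4279,164.7877)

[3] `<path>` quadratic bezier, #ff8800→score S403 F1592: (260.9723,83.2493) → (211.8770,99.7831) → (166.5524,115.2269) → (124.9985,129.5807) → (87.2153,142.8445) → (53.2029,155.0183) → (22.9611,166.1021)

G21
G90
G0 X57.8266 Y189.2953
M4 S933
G1 X155.6412 Y71.7214 F630
G1 X207.8425 Y166.1814
M5
G0 X193.3468 Y151.5405
M4 S933
G1 X214.9335 Y158.5776 F630
G1 X233.7576 Y163.6831
G1 X249.8191 Y166.8568
G1 X263.1180 Y168.0988
G1 X273.6542 Y167.4091
G1 X281.4279 Y164.7877
M5
G0 X260.9723 Y83.2493
M4 S403
G1 X211.8770 Y99.7831 F1592
G1 X166.5524 Y115.2269
G1 X124.9985 Y129.5807
G1 X87.2153 Y142.8445
G1 X53.2029 Y155.0183
G1 X22.9611 Y166.1021
M5
G0 X0.0000 Y0.0000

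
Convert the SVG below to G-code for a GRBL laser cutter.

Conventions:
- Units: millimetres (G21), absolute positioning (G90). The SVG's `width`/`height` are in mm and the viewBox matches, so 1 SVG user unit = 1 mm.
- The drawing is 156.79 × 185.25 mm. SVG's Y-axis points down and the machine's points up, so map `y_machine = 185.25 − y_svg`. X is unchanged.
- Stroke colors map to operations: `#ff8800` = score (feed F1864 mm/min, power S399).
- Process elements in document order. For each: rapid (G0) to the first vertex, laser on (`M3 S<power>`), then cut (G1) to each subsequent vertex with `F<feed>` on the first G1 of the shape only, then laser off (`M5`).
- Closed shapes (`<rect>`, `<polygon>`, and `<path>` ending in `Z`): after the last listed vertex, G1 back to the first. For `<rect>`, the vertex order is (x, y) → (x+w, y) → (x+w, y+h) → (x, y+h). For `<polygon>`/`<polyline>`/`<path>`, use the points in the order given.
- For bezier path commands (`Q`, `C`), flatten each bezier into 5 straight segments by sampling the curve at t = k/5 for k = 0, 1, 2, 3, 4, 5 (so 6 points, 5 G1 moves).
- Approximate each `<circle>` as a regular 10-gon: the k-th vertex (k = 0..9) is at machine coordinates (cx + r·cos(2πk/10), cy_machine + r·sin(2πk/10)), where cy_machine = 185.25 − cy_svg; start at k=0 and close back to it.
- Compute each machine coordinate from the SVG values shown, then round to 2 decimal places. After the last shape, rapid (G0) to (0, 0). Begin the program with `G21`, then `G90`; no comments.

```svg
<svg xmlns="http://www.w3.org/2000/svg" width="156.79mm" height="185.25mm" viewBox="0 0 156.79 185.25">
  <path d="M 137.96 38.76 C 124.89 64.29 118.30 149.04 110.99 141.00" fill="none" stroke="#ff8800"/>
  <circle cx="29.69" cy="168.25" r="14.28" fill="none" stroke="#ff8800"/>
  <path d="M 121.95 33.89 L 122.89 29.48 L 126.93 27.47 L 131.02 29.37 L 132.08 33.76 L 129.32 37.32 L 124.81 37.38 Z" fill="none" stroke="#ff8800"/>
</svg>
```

1 u = 1 mm; y_m = 185.25 − y.

[1] `<path>` cubic bezier, #ff8800→score S399 F1864: (137.96,146.49) → (130.84,125.28) → (124.93,97.16) → (119.88,69.41) → (115.35,49.34) → (110.99,44.25)

[2] `<circle>` circle, #ff8800→score S399 F1864: (43.97,17.00) → (41.24,25.39) → (34.10,30.58) → (25.28,30.58) → (18.14,25.39) → (15.41,17.00) → (18.14,8.61) → (25.28,3.42) → (34.10,3.42) → (41.24,8.61) → (43.97,17.00) (closed)

[3] `<path>` regular polygon, #ff8800→score S399 F1864: (121.95,151.36) → (122.89,155.77) → (126.93,157.78) → (131.02,155.88) → (132.08,151.49) → (129.32,147.93) → (124.81,147.87) → (121.95,151.36) (closed)

G21
G90
G0 X137.96 Y146.49
M3 S399
G1 X130.84 Y125.28 F1864
G1 X124.93 Y97.16
G1 X119.88 Y69.41
G1 X115.35 Y49.34
G1 X110.99 Y44.25
M5
G0 X43.97 Y17.00
M3 S399
G1 X41.24 Y25.39 F1864
G1 X34.10 Y30.58
G1 X25.28 Y30.58
G1 X18.14 Y25.39
G1 X15.41 Y17.00
G1 X18.14 Y8.61
G1 X25.28 Y3.42
G1 X34.10 Y3.42
G1 X41.24 Y8.61
G1 X43.97 Y17.00
M5
G0 X121.95 Y151.36
M3 S399
G1 X122.89 Y155.77 F1864
G1 X126.93 Y157.78
G1 X131.02 Y155.88
G1 X132.08 Y151.49
G1 X129.32 Y147.93
G1 X124.81 Y147.87
G1 X121.95 Y151.36
M5
G0 X0.00 Y0.00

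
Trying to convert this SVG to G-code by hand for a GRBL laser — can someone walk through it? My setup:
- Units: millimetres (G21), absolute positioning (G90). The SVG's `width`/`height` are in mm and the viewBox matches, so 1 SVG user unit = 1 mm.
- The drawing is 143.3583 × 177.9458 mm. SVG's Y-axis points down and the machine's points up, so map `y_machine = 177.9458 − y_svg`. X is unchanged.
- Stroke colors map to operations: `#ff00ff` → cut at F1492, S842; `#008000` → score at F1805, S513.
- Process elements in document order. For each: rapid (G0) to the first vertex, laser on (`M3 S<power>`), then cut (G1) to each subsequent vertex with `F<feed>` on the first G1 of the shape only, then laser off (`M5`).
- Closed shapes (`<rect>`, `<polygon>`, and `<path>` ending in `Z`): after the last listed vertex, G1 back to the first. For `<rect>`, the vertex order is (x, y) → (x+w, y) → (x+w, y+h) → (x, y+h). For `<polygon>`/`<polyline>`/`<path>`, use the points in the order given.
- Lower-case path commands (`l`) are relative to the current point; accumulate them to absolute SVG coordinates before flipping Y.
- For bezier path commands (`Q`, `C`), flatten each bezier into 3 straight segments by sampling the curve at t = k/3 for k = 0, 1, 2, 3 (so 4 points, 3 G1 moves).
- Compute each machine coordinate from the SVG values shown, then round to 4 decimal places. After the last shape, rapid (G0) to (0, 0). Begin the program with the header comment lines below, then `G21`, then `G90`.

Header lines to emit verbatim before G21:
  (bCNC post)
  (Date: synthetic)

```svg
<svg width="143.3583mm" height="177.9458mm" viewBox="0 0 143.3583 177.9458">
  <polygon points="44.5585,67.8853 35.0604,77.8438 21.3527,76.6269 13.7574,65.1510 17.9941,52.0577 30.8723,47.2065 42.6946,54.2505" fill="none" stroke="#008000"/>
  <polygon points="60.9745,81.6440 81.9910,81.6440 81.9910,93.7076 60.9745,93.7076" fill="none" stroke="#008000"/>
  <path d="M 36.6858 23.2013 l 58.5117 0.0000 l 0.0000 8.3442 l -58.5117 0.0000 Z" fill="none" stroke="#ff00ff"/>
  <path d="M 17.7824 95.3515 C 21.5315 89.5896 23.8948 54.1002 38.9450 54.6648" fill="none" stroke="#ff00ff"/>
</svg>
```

(bCNC post)
(Date: synthetic)
G21
G90
G0 X44.5585 Y110.0605
M3 S513
G1 X35.0604 Y100.1020 F1805
G1 X21.3527 Y101.3189
G1 X13.7574 Y112.7948
G1 X17.9941 Y125.8881
G1 X30.8723 Y130.7393
G1 X42.6946 Y123.6953
G1 X44.5585 Y110.0605
M5
G0 X60.9745 Y96.3018
M3 S513
G1 X81.9910 Y96.3018 F1805
G1 X81.9910 Y84.2382
G1 X60.9745 Y84.2382
G1 X60.9745 Y96.3018
M5
G0 X36.6858 Y154.7445
M3 S842
G1 X95.1975 Y154.7445 F1492
G1 X95.1975 Y146.4003
G1 X36.6858 Y146.4003
G1 X36.6858 Y154.7445
M5
G0 X17.7824 Y82.5943
M3 S842
G1 X21.5908 Y95.8290 F1492
G1 X27.6026 Y114.2640
G1 X38.9450 Y123.2810
M5
G0 X0.0000 Y0.0000

1 u = 1 mm; y_m = 177.9458 − y.

[1] `<polygon>` regular polygon, #008000→score S513 F1805: (44.5585,110.0605) → (35.0604,100.1020) → (21.3527,101.3189) → (13.7574,112.7948) → (17.9941,125.8881) → (30.8723,130.7393) → (42.6946,123.6953) → (44.5585,110.0605) (closed)

[2] `<polygon>` rectangle, #008000→score S513 F1805: (60.9745,96.3018) → (81.9910,96.3018) → (81.9910,84.2382) → (60.9745,84.2382) → (60.9745,96.3018) (closed)

[3] `<path>` rectangle, #ff00ff→cut S842 F1492: (36.6858,154.7445) → (95.1975,154.7445) → (95.1975,146.4003) → (36.6858,146.4003) → (36.6858,154.7445) (closed)

[4] `<path>` cubic bezier, #ff00ff→cut S842 F1492: (17.7824,82.5943) → (21.5908,95.8290) → (27.6026,114.2640) → (38.9450,123.2810)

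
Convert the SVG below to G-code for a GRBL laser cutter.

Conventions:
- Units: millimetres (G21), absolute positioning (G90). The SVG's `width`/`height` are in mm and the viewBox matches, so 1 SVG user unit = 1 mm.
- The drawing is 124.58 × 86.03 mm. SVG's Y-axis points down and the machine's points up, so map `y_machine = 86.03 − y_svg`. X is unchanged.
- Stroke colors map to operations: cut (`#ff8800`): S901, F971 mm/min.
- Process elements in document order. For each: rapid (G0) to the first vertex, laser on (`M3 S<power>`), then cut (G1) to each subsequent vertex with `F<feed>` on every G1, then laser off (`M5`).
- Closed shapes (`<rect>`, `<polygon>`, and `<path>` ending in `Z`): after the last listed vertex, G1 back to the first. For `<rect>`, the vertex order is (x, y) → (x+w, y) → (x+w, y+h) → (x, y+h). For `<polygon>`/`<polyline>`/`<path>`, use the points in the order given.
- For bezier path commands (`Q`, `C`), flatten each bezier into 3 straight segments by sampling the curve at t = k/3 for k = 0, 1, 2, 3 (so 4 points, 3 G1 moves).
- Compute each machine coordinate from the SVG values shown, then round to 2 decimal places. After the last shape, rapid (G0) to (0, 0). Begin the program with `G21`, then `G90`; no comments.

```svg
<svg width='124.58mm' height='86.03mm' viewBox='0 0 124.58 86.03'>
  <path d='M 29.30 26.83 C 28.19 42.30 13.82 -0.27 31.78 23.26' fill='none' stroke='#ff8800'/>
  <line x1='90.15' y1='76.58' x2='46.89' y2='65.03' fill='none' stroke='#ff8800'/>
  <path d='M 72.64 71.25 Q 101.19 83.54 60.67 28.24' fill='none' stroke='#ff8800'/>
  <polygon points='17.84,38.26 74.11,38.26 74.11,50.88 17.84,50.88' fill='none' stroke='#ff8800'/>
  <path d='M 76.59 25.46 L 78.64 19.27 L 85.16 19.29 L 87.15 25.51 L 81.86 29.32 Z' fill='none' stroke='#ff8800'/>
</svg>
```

1 u = 1 mm; y_m = 86.03 − y.

[1] `<path>` cubic bezier, #ff8800→cut S901 F971: (29.30,59.20) → (25.46,58.48) → (22.91,68.86) → (31.78,62.77)

[2] `<line>` line segment, #ff8800→cut S901 F971: (90.15,9.45) → (46.89,21.00)

[3] `<path>` quadratic bezier, #ff8800→cut S901 F971: (72.64,14.78) → (84.00,14.10) → (80.01,28.43) → (60.67,57.79)

[4] `<polygon>` rectangle, #ff8800→cut S901 F971: (17.84,47.77) → (74.11,47.77) → (74.11,35.15) → (17.84,35.15) → (17.84,47.77) (closed)

[5] `<path>` regular polygon, #ff8800→cut S901 F971: (76.59,60.57) → (78.64,66.76) → (85.16,66.74) → (87.15,60.52) → (81.86,56.71) → (76.59,60.57) (closed)

G21
G90
G0 X29.30 Y59.20
M3 S901
G1 X25.46 Y58.48 F971
G1 X22.91 Y68.86 F971
G1 X31.78 Y62.77 F971
M5
G0 X90.15 Y9.45
M3 S901
G1 X46.89 Y21.00 F971
M5
G0 X72.64 Y14.78
M3 S901
G1 X84.00 Y14.10 F971
G1 X80.01 Y28.43 F971
G1 X60.67 Y57.79 F971
M5
G0 X17.84 Y47.77
M3 S901
G1 X74.11 Y47.77 F971
G1 X74.11 Y35.15 F971
G1 X17.84 Y35.15 F971
G1 X17.84 Y47.77 F971
M5
G0 X76.59 Y60.57
M3 S901
G1 X78.64 Y66.76 F971
G1 X85.16 Y66.74 F971
G1 X87.15 Y60.52 F971
G1 X81.86 Y56.71 F971
G1 X76.59 Y60.57 F971
M5
G0 X0.00 Y0.00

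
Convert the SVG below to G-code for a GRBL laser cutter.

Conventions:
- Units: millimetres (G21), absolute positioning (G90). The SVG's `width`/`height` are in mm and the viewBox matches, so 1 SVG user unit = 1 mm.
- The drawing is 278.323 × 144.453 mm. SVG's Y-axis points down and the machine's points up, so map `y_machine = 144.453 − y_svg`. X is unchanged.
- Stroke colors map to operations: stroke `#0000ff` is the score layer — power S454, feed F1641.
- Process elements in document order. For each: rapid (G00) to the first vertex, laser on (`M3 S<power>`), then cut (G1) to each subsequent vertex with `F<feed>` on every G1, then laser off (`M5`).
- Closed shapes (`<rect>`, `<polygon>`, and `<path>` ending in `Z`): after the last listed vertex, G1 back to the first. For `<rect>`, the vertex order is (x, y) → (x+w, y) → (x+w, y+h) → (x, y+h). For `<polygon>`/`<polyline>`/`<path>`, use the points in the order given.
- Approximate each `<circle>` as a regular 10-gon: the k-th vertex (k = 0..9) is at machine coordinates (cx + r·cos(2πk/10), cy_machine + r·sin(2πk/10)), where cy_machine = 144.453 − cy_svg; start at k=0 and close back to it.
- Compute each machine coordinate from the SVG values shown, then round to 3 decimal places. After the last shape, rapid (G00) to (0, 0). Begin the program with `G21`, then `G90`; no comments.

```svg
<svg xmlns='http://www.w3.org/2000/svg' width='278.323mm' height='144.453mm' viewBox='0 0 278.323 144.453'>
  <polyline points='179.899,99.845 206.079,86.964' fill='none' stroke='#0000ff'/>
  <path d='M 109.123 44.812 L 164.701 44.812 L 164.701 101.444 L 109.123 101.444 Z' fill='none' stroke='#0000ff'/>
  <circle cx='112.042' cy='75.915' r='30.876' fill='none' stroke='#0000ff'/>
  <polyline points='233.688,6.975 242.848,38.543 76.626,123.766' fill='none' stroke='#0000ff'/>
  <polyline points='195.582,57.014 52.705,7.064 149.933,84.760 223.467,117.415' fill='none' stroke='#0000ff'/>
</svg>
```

Since the viewBox matches the mm dimensions, user units are millimetres directly. The only transform is the Y-flip y_m = 144.453 − y_svg.

Shape 1 is a line segment drawn with `<polyline>`. Its stroke #0000ff means score at S454, F1641. After flipping Y the toolpath is (179.899,44.608) → (206.079,57.489).

Shape 2 is a rectangle drawn with `<path>`. Its stroke #0000ff means score at S454, F1641. After flipping Y the toolpath is (109.123,99.641) → (164.701,99.641) → (164.701,43.009) → (109.123,43.009) → (109.123,99.641), returning to the start.

Shape 3 is a circle drawn with `<circle>`. Its stroke #0000ff means score at S454, F1641. After flipping Y the toolpath is (142.918,68.538) → (137.021,86.686) → (121.583,97.903) → (102.501,97.903) → (87.063,86.686) → (81.166,68.538) → (87.063,50.390) → (102.501,39.173) → (121.583,39.173) → (137.021,50.390) → (142.918,68.538), returning to the start.

Shape 4 is a open polyline drawn with `<polyline>`. Its stroke #0000ff means score at S454, F1641. After flipping Y the toolpath is (233.688,137.478) → (242.848,105.910) → (76.626,20.687).

Shape 5 is a open polyline drawn with `<polyline>`. Its stroke #0000ff means score at S454, F1641. After flipping Y the toolpath is (195.582,87.439) → (52.705,137.389) → (149.933,59.693) → (223.467,27.038).

G21
G90
G00 X179.899 Y44.608
M3 S454
G1 X206.079 Y57.489 F1641
M5
G00 X109.123 Y99.641
M3 S454
G1 X164.701 Y99.641 F1641
G1 X164.701 Y43.009 F1641
G1 X109.123 Y43.009 F1641
G1 X109.123 Y99.641 F1641
M5
G00 X142.918 Y68.538
M3 S454
G1 X137.021 Y86.686 F1641
G1 X121.583 Y97.903 F1641
G1 X102.501 Y97.903 F1641
G1 X87.063 Y86.686 F1641
G1 X81.166 Y68.538 F1641
G1 X87.063 Y50.390 F1641
G1 X102.501 Y39.173 F1641
G1 X121.583 Y39.173 F1641
G1 X137.021 Y50.390 F1641
G1 X142.918 Y68.538 F1641
M5
G00 X233.688 Y137.478
M3 S454
G1 X242.848 Y105.910 F1641
G1 X76.626 Y20.687 F1641
M5
G00 X195.582 Y87.439
M3 S454
G1 X52.705 Y137.389 F1641
G1 X149.933 Y59.693 F1641
G1 X223.467 Y27.038 F1641
M5
G00 X0.000 Y0.000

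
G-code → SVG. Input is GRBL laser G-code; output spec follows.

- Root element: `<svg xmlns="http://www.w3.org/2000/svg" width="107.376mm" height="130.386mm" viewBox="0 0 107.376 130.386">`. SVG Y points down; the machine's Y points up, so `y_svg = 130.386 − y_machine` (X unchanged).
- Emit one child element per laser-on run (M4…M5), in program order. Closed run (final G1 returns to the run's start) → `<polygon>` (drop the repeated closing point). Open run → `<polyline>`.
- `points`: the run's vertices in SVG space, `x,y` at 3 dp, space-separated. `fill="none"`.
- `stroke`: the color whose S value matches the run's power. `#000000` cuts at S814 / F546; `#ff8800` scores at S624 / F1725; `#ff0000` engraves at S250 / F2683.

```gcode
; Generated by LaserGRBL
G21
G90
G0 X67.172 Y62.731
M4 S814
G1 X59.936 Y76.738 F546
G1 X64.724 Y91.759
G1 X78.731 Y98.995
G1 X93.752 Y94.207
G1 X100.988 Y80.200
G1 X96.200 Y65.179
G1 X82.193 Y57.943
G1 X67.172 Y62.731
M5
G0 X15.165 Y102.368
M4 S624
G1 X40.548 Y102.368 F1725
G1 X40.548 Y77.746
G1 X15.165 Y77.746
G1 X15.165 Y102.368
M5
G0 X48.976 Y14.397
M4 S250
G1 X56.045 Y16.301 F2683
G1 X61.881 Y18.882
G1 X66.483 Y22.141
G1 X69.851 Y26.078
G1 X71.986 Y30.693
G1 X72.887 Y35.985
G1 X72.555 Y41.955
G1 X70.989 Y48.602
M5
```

<svg xmlns="http://www.w3.org/2000/svg" width="107.376mm" height="130.386mm" viewBox="0 0 107.376 130.386">
  <polygon points="67.172,67.655 59.936,53.648 64.724,38.627 78.731,31.391 93.752,36.179 100.988,50.186 96.200,65.207 82.193,72.443" fill="none" stroke="#000000"/>
  <polygon points="15.165,28.018 40.548,28.018 40.548,52.640 15.165,52.640" fill="none" stroke="#ff8800"/>
  <polyline points="48.976,115.989 56.045,114.085 61.881,111.504 66.483,108.245 69.851,104.308 71.986,99.693 72.887,94.401 72.555,88.431 70.989,81.784" fill="none" stroke="#ff0000"/>
</svg>

Each laser-on run becomes one SVG element. Flip Y back into SVG space with y_svg = 130.386 − y_machine.

Run 1: the run's S814 means `#000000` (cut). The run returns to its start, so emit a `<polygon>` with points (Y-flipped): 67.172,67.655 59.936,53.648 64.724,38.627 78.731,31.391 93.752,36.179 100.988,50.186 96.200,65.207 82.193,72.443.

Run 2: S624 ⇒ score layer `#ff8800`. The run returns to its start, so emit a `<polygon>` with points (Y-flipped): 15.165,28.018 40.548,28.018 40.548,52.640 15.165,52.640.

Run 3: S250 ⇒ engrave layer `#ff0000`. The run is open, so emit a `<polyline>` with points (Y-flipped): 48.976,115.989 56.045,114.085 61.881,111.504 66.483,108.245 69.851,104.308 71.986,99.693 72.887,94.401 72.555,88.431 70.989,81.784.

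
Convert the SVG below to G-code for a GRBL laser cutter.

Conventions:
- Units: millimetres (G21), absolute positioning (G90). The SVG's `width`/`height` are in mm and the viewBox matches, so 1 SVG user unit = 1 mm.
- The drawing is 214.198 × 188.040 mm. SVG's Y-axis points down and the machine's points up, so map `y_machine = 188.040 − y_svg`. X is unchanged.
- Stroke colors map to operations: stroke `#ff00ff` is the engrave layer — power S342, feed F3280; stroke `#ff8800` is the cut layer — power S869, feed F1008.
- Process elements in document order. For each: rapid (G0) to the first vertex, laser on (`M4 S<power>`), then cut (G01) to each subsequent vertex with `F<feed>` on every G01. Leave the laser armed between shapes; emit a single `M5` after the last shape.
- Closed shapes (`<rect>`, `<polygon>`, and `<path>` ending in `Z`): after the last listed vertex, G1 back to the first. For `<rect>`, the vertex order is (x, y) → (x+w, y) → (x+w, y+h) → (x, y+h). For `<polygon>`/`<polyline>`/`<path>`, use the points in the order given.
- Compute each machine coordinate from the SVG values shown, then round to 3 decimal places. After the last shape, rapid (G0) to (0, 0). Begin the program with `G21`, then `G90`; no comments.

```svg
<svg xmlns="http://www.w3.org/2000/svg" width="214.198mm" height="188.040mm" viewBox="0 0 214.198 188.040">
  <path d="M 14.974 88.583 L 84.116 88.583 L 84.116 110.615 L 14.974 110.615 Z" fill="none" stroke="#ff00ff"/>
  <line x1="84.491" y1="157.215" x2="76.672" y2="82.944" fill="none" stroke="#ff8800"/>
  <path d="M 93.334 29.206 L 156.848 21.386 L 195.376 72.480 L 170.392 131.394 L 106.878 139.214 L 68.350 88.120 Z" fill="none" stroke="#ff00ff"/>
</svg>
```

G21
G90
G0 X14.974 Y99.457
M4 S342
G01 X84.116 Y99.457 F3280
G01 X84.116 Y77.425 F3280
G01 X14.974 Y77.425 F3280
G01 X14.974 Y99.457 F3280
G0 X84.491 Y30.825
M4 S869
G01 X76.672 Y105.096 F1008
G0 X93.334 Y158.834
M4 S342
G01 X156.848 Y166.654 F3280
G01 X195.376 Y115.560 F3280
G01 X170.392 Y56.646 F3280
G01 X106.878 Y48.826 F3280
G01 X68.350 Y99.920 F3280
G01 X93.334 Y158.834 F3280
M5
G0 X0.000 Y0.000

1 u = 1 mm; y_m = 188.040 − y.

[1] `<path>` rectangle, #ff00ff→engrave S342 F3280: (14.974,99.457) → (84.116,99.457) → (84.116,77.425) → (14.974,77.425) → (14.974,99.457) (closed)

[2] `<line>` line segment, #ff8800→cut S869 F1008: (84.491,30.825) → (76.672,105.096)

[3] `<path>` regular polygon, #ff00ff→engrave S342 F3280: (93.334,158.834) → (156.848,166.654) → (195.376,115.560) → (170.392,56.646) → (106.878,48.826) → (68.350,99.920) → (93.334,158.834) (closed)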